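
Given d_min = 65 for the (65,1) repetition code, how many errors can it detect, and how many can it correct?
Detection only: up to d_min − 1 = 64 errors.
Correction: up to ⌊(d_min − 1)/2⌋ = ⌊64/2⌋ = 32 errors.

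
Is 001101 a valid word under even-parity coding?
Sum of all bits: 0+0+1+1+0+1 = 3; 3 mod 2 = 1. Result is 1 → parity error detected.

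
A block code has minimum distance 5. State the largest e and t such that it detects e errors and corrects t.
(a) Detection requires d_min ≥ e+1, so e ≤ d_min − 1 = 4.
(b) Correction requires d_min ≥ 2t+1, so t ≤ ⌊(d_min − 1)/2⌋ = ⌊4/2⌋ = 2.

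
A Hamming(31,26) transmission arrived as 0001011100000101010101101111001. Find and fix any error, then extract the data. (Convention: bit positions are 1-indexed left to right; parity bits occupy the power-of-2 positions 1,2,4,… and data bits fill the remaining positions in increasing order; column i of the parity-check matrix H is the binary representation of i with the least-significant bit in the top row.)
Syndrome s = H · r^T (mod 2), r = 0001011100000101010101101111001:
  s[0] = (1010101010101010101010101010101)·(0001011100000101010101101111001) mod 2 = 0+0+0+0+0+0+1+0+0+0+0+0+0+0+0+0+0+0+0+0+0+0+1+0+1+0+1+0+0+0+1 mod 2 = 1
  s[1] = (0110011001100110011001100110011)·(0001011100000101010101101111001) mod 2 = 0+0+0+0+0+1+1+0+0+0+0+0+0+1+0+0+0+1+0+0+0+1+1+0+0+1+1+0+0+0+1 mod 2 = 1
  s[2] = (0001111000011110000111100001111)·(0001011100000101010101101111001) mod 2 = 0+0+0+1+0+1+1+0+0+0+0+0+0+1+0+0+0+0+0+1+0+1+1+0+0+0+0+1+0+0+1 mod 2 = 1
  s[3] = (0000000111111110000000011111111)·(0001011100000101010101101111001) mod 2 = 0+0+0+0+0+0+0+1+0+0+0+0+0+1+0+0+0+0+0+0+0+0+0+0+1+1+1+1+0+0+1 mod 2 = 1
  s[4] = (0000000000000001111111111111111)·(0001011100000101010101101111001) mod 2 = 0+0+0+0+0+0+0+0+0+0+0+0+0+0+0+1+0+1+0+1+0+1+1+0+1+1+1+1+0+0+1 mod 2 = 0
Syndrome = 11110
Column 15 of H equals this syndrome → error at bit 15 (1-indexed).
Flip bit 15: 0001011100000101010101101111001 → 0001011100000111010101101111001
Extract data bits at positions {3,5,6,7,9,10,11,12,13,14,15,17,18,19,20,21,22,23,24,25,26,27,28,29,30,31}: 00110000011010101101111001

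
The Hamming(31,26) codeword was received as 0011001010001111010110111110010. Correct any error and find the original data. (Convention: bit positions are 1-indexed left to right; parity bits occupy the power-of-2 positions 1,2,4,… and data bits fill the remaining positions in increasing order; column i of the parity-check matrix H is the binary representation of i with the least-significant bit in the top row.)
Syndrome s = H · r^T (mod 2), r = 0011001010001111010110111110010:
  s[0] = (1010101010101010101010101010101)·(0011001010001111010110111110010) mod 2 = 0+0+1+0+0+0+1+0+1+0+0+0+1+0+1+0+0+0+0+0+1+0+1+0+1+0+1+0+0+0+0 mod 2 = 1
  s[1] = (0110011001100110011001100110011)·(0011001010001111010110111110010) mod 2 = 0+0+1+0+0+0+1+0+0+0+0+0+0+1+1+0+0+1+0+0+0+0+1+0+0+1+1+0+0+1+0 mod 2 = 1
  s[2] = (0001111000011110000111100001111)·(0011001010001111010110111110010) mod 2 = 0+0+0+1+0+0+1+0+0+0+0+0+1+1+1+0+0+0+0+1+1+0+1+0+0+0+0+0+0+1+0 mod 2 = 1
  s[3] = (0000000111111110000000011111111)·(0011001010001111010110111110010) mod 2 = 0+0+0+0+0+0+0+0+1+0+0+0+1+1+1+0+0+0+0+0+0+0+0+1+1+1+1+0+0+1+0 mod 2 = 1
  s[4] = (0000000000000001111111111111111)·(0011001010001111010110111110010) mod 2 = 0+0+0+0+0+0+0+0+0+0+0+0+0+0+0+1+0+1+0+1+1+0+1+1+1+1+1+0+0+1+0 mod 2 = 0
Syndrome = 11110
Column 15 of H equals this syndrome → error at bit 15 (1-indexed).
Flip bit 15: 0011001010001111010110111110010 → 0011001010001101010110111110010
Extract data bits at positions {3,5,6,7,9,10,11,12,13,14,15,17,18,19,20,21,22,23,24,25,26,27,28,29,30,31}: 10011000110010110111110010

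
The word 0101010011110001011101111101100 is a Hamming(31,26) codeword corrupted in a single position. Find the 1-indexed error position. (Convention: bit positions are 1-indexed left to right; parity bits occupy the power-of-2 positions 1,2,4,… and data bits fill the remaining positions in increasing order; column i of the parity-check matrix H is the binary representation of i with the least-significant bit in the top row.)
Syndrome s = H · r^T (mod 2), r = 0101010011110001011101111101100:
  s[0] = (1010101010101010101010101010101)·(0101010011110001011101111101100) mod 2 = 0+0+0+0+0+0+0+0+1+0+1+0+0+0+0+0+0+0+1+0+0+0+1+0+1+0+0+0+1+0+0 mod 2 = 0
  s[1] = (0110011001100110011001100110011)·(0101010011110001011101111101100) mod 2 = 0+1+0+0+0+1+0+0+0+1+1+0+0+0+0+0+0+1+1+0+0+1+1+0+0+1+0+0+0+0+0 mod 2 = 1
  s[2] = (0001111000011110000111100001111)·(0101010011110001011101111101100) mod 2 = 0+0+0+1+0+1+0+0+0+0+0+1+0+0+0+0+0+0+0+1+0+1+1+0+0+0+0+1+1+0+0 mod 2 = 0
  s[3] = (0000000111111110000000011111111)·(0101010011110001011101111101100) mod 2 = 0+0+0+0+0+0+0+0+1+1+1+1+0+0+0+0+0+0+0+0+0+0+0+1+1+1+0+1+1+0+0 mod 2 = 1
  s[4] = (0000000000000001111111111111111)·(0101010011110001011101111101100) mod 2 = 0+0+0+0+0+0+0+0+0+0+0+0+0+0+0+1+0+1+1+1+0+1+1+1+1+1+0+1+1+0+0 mod 2 = 1
Syndrome = 01011
Column i of H is the binary representation of i, so the syndrome is the binary index of the flipped bit.
Read s = 01011 with s[0] as LSB: 0·2^0 + 1·2^1 + 0·2^2 + 1·2^3 + 1·2^4 = 26.
Error is at bit position 26.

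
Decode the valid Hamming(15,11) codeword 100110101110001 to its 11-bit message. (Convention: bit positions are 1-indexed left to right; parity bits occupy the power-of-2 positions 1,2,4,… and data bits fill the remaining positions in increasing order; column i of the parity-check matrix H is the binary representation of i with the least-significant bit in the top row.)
Parity bits occupy power-of-2 positions; data bits are at positions {3,5,6,7,9,10,11,12,13,14,15} (1-indexed).
Extract: c[3]=0 c[5]=1 c[6]=0 c[7]=1 c[9]=1 c[10]=1 c[11]=1 c[12]=0 c[13]=0 c[14]=0 c[15]=1
Data = 01011110001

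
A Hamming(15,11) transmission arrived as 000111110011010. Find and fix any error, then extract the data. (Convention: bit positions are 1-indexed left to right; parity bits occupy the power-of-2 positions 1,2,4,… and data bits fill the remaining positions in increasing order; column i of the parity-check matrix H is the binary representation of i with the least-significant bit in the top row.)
Syndrome s = H · r^T (mod 2), r = 000111110011010:
  s[0] = (101010101010101)·(000111110011010) mod 2 = 0+0+0+0+1+0+1+0+0+0+1+0+0+0+0 mod 2 = 1
  s[1] = (011001100110011)·(000111110011010) mod 2 = 0+0+0+0+0+1+1+0+0+0+1+0+0+1+0 mod 2 = 0
  s[2] = (000111100001111)·(000111110011010) mod 2 = 0+0+0+1+1+1+1+0+0+0+0+1+0+1+0 mod 2 = 0
  s[3] = (000000011111111)·(000111110011010) mod 2 = 0+0+0+0+0+0+0+1+0+0+1+1+0+1+0 mod 2 = 0
Syndrome = 1000
Column 1 of H equals this syndrome → error at bit 1 (1-indexed).
Flip bit 1: 000111110011010 → 100111110011010
Extract data bits at positions {3,5,6,7,9,10,11,12,13,14,15}: 01110011010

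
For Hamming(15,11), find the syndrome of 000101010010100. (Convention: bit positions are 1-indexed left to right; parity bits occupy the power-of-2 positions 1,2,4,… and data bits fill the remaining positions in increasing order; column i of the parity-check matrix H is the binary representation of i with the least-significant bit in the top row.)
Syndrome s = H · r^T (mod 2), r = 000101010010100:
  s[0] = (101010101010101)·(000101010010100) mod 2 = 0+0+0+0+0+0+0+0+0+0+1+0+1+0+0 mod 2 = 0
  s[1] = (011001100110011)·(000101010010100) mod 2 = 0+0+0+0+0+1+0+0+0+0+1+0+0+0+0 mod 2 = 0
  s[2] = (000111100001111)·(000101010010100) mod 2 = 0+0+0+1+0+1+0+0+0+0+0+0+1+0+0 mod 2 = 1
  s[3] = (000000011111111)·(000101010010100) mod 2 = 0+0+0+0+0+0+0+1+0+0+1+0+1+0+0 mod 2 = 1
Syndrome = 0011
Non-zero syndrome: error at position 12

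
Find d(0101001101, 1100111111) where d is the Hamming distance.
XOR = 1001110010, count of 1s = 5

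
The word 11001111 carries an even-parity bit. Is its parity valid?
Sum of all bits: 1+1+0+0+1+1+1+1 = 6; 6 mod 2 = 0. Result is 0 → valid parity.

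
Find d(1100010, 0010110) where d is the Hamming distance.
XOR = 1110100, count of 1s = 4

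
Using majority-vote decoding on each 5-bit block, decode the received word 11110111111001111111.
Split into 5-bit blocks and majority-vote each:
  block 1 = 11110: 4 ones, 1 zeros → 1
  block 2 = 11111: 5 ones, 0 zeros → 1
  block 3 = 10011: 3 ones, 2 zeros → 1
  block 4 = 11111: 5 ones, 0 zeros → 1
Decoded = 1111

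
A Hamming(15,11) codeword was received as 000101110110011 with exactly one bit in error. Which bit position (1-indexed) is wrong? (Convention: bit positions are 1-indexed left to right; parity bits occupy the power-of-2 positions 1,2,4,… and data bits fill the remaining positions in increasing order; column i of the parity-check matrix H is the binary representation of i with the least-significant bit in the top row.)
Syndrome s = H · r^T (mod 2), r = 000101110110011:
  s[0] = (101010101010101)·(000101110110011) mod 2 = 0+0+0+0+0+0+1+0+0+0+1+0+0+0+1 mod 2 = 1
  s[1] = (011001100110011)·(000101110110011) mod 2 = 0+0+0+0+0+1+1+0+0+1+1+0+0+1+1 mod 2 = 0
  s[2] = (000111100001111)·(000101110110011) mod 2 = 0+0+0+1+0+1+1+0+0+0+0+0+0+1+1 mod 2 = 1
  s[3] = (000000011111111)·(000101110110011) mod 2 = 0+0+0+0+0+0+0+1+0+1+1+0+0+1+1 mod 2 = 1
Syndrome = 1011
Column i of H is the binary representation of i, so the syndrome is the binary index of the flipped bit.
Read s = 1011 with s[0] as LSB: 1·2^0 + 0·2^1 + 1·2^2 + 1·2^3 = 13.
Error is at bit position 13.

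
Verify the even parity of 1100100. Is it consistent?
Sum of all bits: 1+1+0+0+1+0+0 = 3; 3 mod 2 = 1. Result is 1 → parity error detected.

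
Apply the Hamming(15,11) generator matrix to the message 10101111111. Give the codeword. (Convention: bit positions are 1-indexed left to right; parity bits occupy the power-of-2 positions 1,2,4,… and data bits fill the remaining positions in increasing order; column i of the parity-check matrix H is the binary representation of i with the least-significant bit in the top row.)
Codeword c = d · G (mod 2), d = 10101111111:
  c[0] = d·G[:,0] = (10101111111)·(11011010101) mod 2 = 1+0+0+0+1+0+1+0+1+0+1 mod 2 = 1
  c[1] = d·G[:,1] = (10101111111)·(10110110011) mod 2 = 1+0+1+0+0+1+1+0+0+1+1 mod 2 = 0
  c[2] = d·G[:,2] = (10101111111)·(10000000000) mod 2 = 1+0+0+0+0+0+0+0+0+0+0 mod 2 = 1
  c[3] = d·G[:,3] = (10101111111)·(01110001111) mod 2 = 0+0+1+0+0+0+0+1+1+1+1 mod 2 = 1
  c[4] = d·G[:,4] = (10101111111)·(01000000000) mod 2 = 0+0+0+0+0+0+0+0+0+0+0 mod 2 = 0
  c[5] = d·G[:,5] = (10101111111)·(00100000000) mod 2 = 0+0+1+0+0+0+0+0+0+0+0 mod 2 = 1
  c[6] = d·G[:,6] = (10101111111)·(00010000000) mod 2 = 0+0+0+0+0+0+0+0+0+0+0 mod 2 = 0
  c[7] = d·G[:,7] = (10101111111)·(00001111111) mod 2 = 0+0+0+0+1+1+1+1+1+1+1 mod 2 = 1
  c[8] = d·G[:,8] = (10101111111)·(00001000000) mod 2 = 0+0+0+0+1+0+0+0+0+0+0 mod 2 = 1
  c[9] = d·G[:,9] = (10101111111)·(00000100000) mod 2 = 0+0+0+0+0+1+0+0+0+0+0 mod 2 = 1
  c[10] = d·G[:,10] = (10101111111)·(00000010000) mod 2 = 0+0+0+0+0+0+1+0+0+0+0 mod 2 = 1
  c[11] = d·G[:,11] = (10101111111)·(00000001000) mod 2 = 0+0+0+0+0+0+0+1+0+0+0 mod 2 = 1
  c[12] = d·G[:,12] = (10101111111)·(00000000100) mod 2 = 0+0+0+0+0+0+0+0+1+0+0 mod 2 = 1
  c[13] = d·G[:,13] = (10101111111)·(00000000010) mod 2 = 0+0+0+0+0+0+0+0+0+1+0 mod 2 = 1
  c[14] = d·G[:,14] = (10101111111)·(00000000001) mod 2 = 0+0+0+0+0+0+0+0+0+0+1 mod 2 = 1
Codeword = 101101011111111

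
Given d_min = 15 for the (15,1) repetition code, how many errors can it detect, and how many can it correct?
Detection only: up to d_min − 1 = 14 errors.
Correction: up to ⌊(d_min − 1)/2⌋ = ⌊14/2⌋ = 7 errors.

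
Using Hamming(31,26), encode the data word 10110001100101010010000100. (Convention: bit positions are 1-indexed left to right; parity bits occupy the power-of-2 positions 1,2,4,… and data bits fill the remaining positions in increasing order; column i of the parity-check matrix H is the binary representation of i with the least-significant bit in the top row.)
Codeword c = d · G (mod 2), d = 10110001100101010010000100:
  c[0] = d·G[:,0] = (10110001100101010010000100)·(11011010101101010101010101) mod 2 = 1+0+0+1+0+0+0+0+1+0+0+1+0+1+0+1+0+0+0+0+0+0+0+1+0+0 mod 2 = 1
  c[1] = d·G[:,1] = (10110001100101010010000100)·(10110110011011001100110011) mod 2 = 1+0+1+1+0+0+0+0+0+0+0+0+0+1+0+0+0+0+0+0+0+0+0+0+0+0 mod 2 = 0
  c[2] = d·G[:,2] = (10110001100101010010000100)·(10000000000000000000000000) mod 2 = 1+0+0+0+0+0+0+0+0+0+0+0+0+0+0+0+0+0+0+0+0+0+0+0+0+0 mod 2 = 1
  c[3] = d·G[:,3] = (10110001100101010010000100)·(01110001111000111100001111) mod 2 = 0+0+1+1+0+0+0+1+1+0+0+0+0+0+0+1+0+0+0+0+0+0+0+1+0+0 mod 2 = 0
  c[4] = d·G[:,4] = (10110001100101010010000100)·(01000000000000000000000000) mod 2 = 0+0+0+0+0+0+0+0+0+0+0+0+0+0+0+0+0+0+0+0+0+0+0+0+0+0 mod 2 = 0
  c[5] = d·G[:,5] = (10110001100101010010000100)·(00100000000000000000000000) mod 2 = 0+0+1+0+0+0+0+0+0+0+0+0+0+0+0+0+0+0+0+0+0+0+0+0+0+0 mod 2 = 1
  c[6] = d·G[:,6] = (10110001100101010010000100)·(00010000000000000000000000) mod 2 = 0+0+0+1+0+0+0+0+0+0+0+0+0+0+0+0+0+0+0+0+0+0+0+0+0+0 mod 2 = 1
  c[7] = d·G[:,7] = (10110001100101010010000100)·(00001111111000000011111111) mod 2 = 0+0+0+0+0+0+0+1+1+0+0+0+0+0+0+0+0+0+1+0+0+0+0+1+0+0 mod 2 = 0
  c[8] = d·G[:,8] = (10110001100101010010000100)·(00001000000000000000000000) mod 2 = 0+0+0+0+0+0+0+0+0+0+0+0+0+0+0+0+0+0+0+0+0+0+0+0+0+0 mod 2 = 0
  c[9] = d·G[:,9] = (10110001100101010010000100)·(00000100000000000000000000) mod 2 = 0+0+0+0+0+0+0+0+0+0+0+0+0+0+0+0+0+0+0+0+0+0+0+0+0+0 mod 2 = 0
  c[10] = d·G[:,10] = (10110001100101010010000100)·(00000010000000000000000000) mod 2 = 0+0+0+0+0+0+0+0+0+0+0+0+0+0+0+0+0+0+0+0+0+0+0+0+0+0 mod 2 = 0
  c[11] = d·G[:,11] = (10110001100101010010000100)·(00000001000000000000000000) mod 2 = 0+0+0+0+0+0+0+1+0+0+0+0+0+0+0+0+0+0+0+0+0+0+0+0+0+0 mod 2 = 1
  c[12] = d·G[:,12] = (10110001100101010010000100)·(00000000100000000000000000) mod 2 = 0+0+0+0+0+0+0+0+1+0+0+0+0+0+0+0+0+0+0+0+0+0+0+0+0+0 mod 2 = 1
  c[13] = d·G[:,13] = (10110001100101010010000100)·(00000000010000000000000000) mod 2 = 0+0+0+0+0+0+0+0+0+0+0+0+0+0+0+0+0+0+0+0+0+0+0+0+0+0 mod 2 = 0
  c[14] = d·G[:,14] = (10110001100101010010000100)·(00000000001000000000000000) mod 2 = 0+0+0+0+0+0+0+0+0+0+0+0+0+0+0+0+0+0+0+0+0+0+0+0+0+0 mod 2 = 0
  c[15] = d·G[:,15] = (10110001100101010010000100)·(00000000000111111111111111) mod 2 = 0+0+0+0+0+0+0+0+0+0+0+1+0+1+0+1+0+0+1+0+0+0+0+1+0+0 mod 2 = 1
  c[16] = d·G[:,16] = (10110001100101010010000100)·(00000000000100000000000000) mod 2 = 0+0+0+0+0+0+0+0+0+0+0+1+0+0+0+0+0+0+0+0+0+0+0+0+0+0 mod 2 = 1
  c[17] = d·G[:,17] = (10110001100101010010000100)·(00000000000010000000000000) mod 2 = 0+0+0+0+0+0+0+0+0+0+0+0+0+0+0+0+0+0+0+0+0+0+0+0+0+0 mod 2 = 0
  c[18] = d·G[:,18] = (10110001100101010010000100)·(00000000000001000000000000) mod 2 = 0+0+0+0+0+0+0+0+0+0+0+0+0+1+0+0+0+0+0+0+0+0+0+0+0+0 mod 2 = 1
  c[19] = d·G[:,19] = (10110001100101010010000100)·(00000000000000100000000000) mod 2 = 0+0+0+0+0+0+0+0+0+0+0+0+0+0+0+0+0+0+0+0+0+0+0+0+0+0 mod 2 = 0
  c[20] = d·G[:,20] = (10110001100101010010000100)·(00000000000000010000000000) mod 2 = 0+0+0+0+0+0+0+0+0+0+0+0+0+0+0+1+0+0+0+0+0+0+0+0+0+0 mod 2 = 1
  c[21] = d·G[:,21] = (10110001100101010010000100)·(00000000000000001000000000) mod 2 = 0+0+0+0+0+0+0+0+0+0+0+0+0+0+0+0+0+0+0+0+0+0+0+0+0+0 mod 2 = 0
  c[22] = d·G[:,22] = (10110001100101010010000100)·(00000000000000000100000000) mod 2 = 0+0+0+0+0+0+0+0+0+0+0+0+0+0+0+0+0+0+0+0+0+0+0+0+0+0 mod 2 = 0
  c[23] = d·G[:,23] = (10110001100101010010000100)·(00000000000000000010000000) mod 2 = 0+0+0+0+0+0+0+0+0+0+0+0+0+0+0+0+0+0+1+0+0+0+0+0+0+0 mod 2 = 1
  c[24] = d·G[:,24] = (10110001100101010010000100)·(00000000000000000001000000) mod 2 = 0+0+0+0+0+0+0+0+0+0+0+0+0+0+0+0+0+0+0+0+0+0+0+0+0+0 mod 2 = 0
  c[25] = d·G[:,25] = (10110001100101010010000100)·(00000000000000000000100000) mod 2 = 0+0+0+0+0+0+0+0+0+0+0+0+0+0+0+0+0+0+0+0+0+0+0+0+0+0 mod 2 = 0
  c[26] = d·G[:,26] = (10110001100101010010000100)·(00000000000000000000010000) mod 2 = 0+0+0+0+0+0+0+0+0+0+0+0+0+0+0+0+0+0+0+0+0+0+0+0+0+0 mod 2 = 0
  c[27] = d·G[:,27] = (10110001100101010010000100)·(00000000000000000000001000) mod 2 = 0+0+0+0+0+0+0+0+0+0+0+0+0+0+0+0+0+0+0+0+0+0+0+0+0+0 mod 2 = 0
  c[28] = d·G[:,28] = (10110001100101010010000100)·(00000000000000000000000100) mod 2 = 0+0+0+0+0+0+0+0+0+0+0+0+0+0+0+0+0+0+0+0+0+0+0+1+0+0 mod 2 = 1
  c[29] = d·G[:,29] = (10110001100101010010000100)·(00000000000000000000000010) mod 2 = 0+0+0+0+0+0+0+0+0+0+0+0+0+0+0+0+0+0+0+0+0+0+0+0+0+0 mod 2 = 0
  c[30] = d·G[:,30] = (10110001100101010010000100)·(00000000000000000000000001) mod 2 = 0+0+0+0+0+0+0+0+0+0+0+0+0+0+0+0+0+0+0+0+0+0+0+0+0+0 mod 2 = 0
Codeword = 1010011000011001101010010000100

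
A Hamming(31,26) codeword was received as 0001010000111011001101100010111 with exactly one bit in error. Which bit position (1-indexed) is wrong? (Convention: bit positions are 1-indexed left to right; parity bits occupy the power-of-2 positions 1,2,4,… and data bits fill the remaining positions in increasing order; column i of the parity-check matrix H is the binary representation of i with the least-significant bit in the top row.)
Syndrome s = H · r^T (mod 2), r = 0001010000111011001101100010111:
  s[0] = (1010101010101010101010101010101)·(0001010000111011001101100010111) mod 2 = 0+0+0+0+0+0+0+0+0+0+1+0+1+0+1+0+0+0+1+0+0+0+1+0+0+0+1+0+1+0+1 mod 2 = 0
  s[1] = (0110011001100110011001100110011)·(0001010000111011001101100010111) mod 2 = 0+0+0+0+0+1+0+0+0+0+1+0+0+0+1+0+0+0+1+0+0+1+1+0+0+0+1+0+0+1+1 mod 2 = 1
  s[2] = (0001111000011110000111100001111)·(0001010000111011001101100010111) mod 2 = 0+0+0+1+0+1+0+0+0+0+0+1+1+0+1+0+0+0+0+1+0+1+1+0+0+0+0+0+1+1+1 mod 2 = 1
  s[3] = (0000000111111110000000011111111)·(0001010000111011001101100010111) mod 2 = 0+0+0+0+0+0+0+0+0+0+1+1+1+0+1+0+0+0+0+0+0+0+0+0+0+0+1+0+1+1+1 mod 2 = 0
  s[4] = (0000000000000001111111111111111)·(0001010000111011001101100010111) mod 2 = 0+0+0+0+0+0+0+0+0+0+0+0+0+0+0+1+0+0+1+1+0+1+1+0+0+0+1+0+1+1+1 mod 2 = 1
Syndrome = 01101
Column i of H is the binary representation of i, so the syndrome is the binary index of the flipped bit.
Read s = 01101 with s[0] as LSB: 0·2^0 + 1·2^1 + 1·2^2 + 0·2^3 + 1·2^4 = 22.
Error is at bit position 22.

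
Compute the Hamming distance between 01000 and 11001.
XOR = 10001, count of 1s = 2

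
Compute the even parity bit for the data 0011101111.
Sum of data bits: 0+0+1+1+1+0+1+1+1+1 = 7.
7 mod 2 = 1, so parity bit = 1.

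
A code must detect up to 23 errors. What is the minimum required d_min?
Detecting e errors requires d_min ≥ e + 1 = 23 + 1 = 24.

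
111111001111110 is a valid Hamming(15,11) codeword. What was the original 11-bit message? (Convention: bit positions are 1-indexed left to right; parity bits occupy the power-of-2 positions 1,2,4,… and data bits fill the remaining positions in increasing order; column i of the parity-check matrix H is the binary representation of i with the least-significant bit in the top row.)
Parity bits occupy power-of-2 positions; data bits are at positions {3,5,6,7,9,10,11,12,13,14,15} (1-indexed).
Extract: c[3]=1 c[5]=1 c[6]=1 c[7]=0 c[9]=1 c[10]=1 c[11]=1 c[12]=1 c[13]=1 c[14]=1 c[15]=0
Data = 11101111110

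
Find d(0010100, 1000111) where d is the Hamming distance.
XOR = 1010011, count of 1s = 4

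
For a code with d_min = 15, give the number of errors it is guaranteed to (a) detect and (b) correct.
(a) Detection requires d_min ≥ e+1, so e ≤ d_min − 1 = 14.
(b) Correction requires d_min ≥ 2t+1, so t ≤ ⌊(d_min − 1)/2⌋ = ⌊14/2⌋ = 7.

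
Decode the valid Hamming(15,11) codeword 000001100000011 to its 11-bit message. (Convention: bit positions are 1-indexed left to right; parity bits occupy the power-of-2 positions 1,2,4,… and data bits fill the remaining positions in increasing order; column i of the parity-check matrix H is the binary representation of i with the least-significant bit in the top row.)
Parity bits occupy power-of-2 positions; data bits are at positions {3,5,6,7,9,10,11,12,13,14,15} (1-indexed).
Extract: c[3]=0 c[5]=0 c[6]=1 c[7]=1 c[9]=0 c[10]=0 c[11]=0 c[12]=0 c[13]=0 c[14]=1 c[15]=1
Data = 00110000011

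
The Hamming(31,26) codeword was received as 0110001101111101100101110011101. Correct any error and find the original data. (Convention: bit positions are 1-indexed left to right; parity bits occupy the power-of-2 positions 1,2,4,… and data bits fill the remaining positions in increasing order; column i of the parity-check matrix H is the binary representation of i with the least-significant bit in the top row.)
Syndrome s = H · r^T (mod 2), r = 0110001101111101100101110011101:
  s[0] = (1010101010101010101010101010101)·(0110001101111101100101110011101) mod 2 = 0+0+1+0+0+0+1+0+0+0+1+0+1+0+0+0+1+0+0+0+0+0+1+0+0+0+1+0+1+0+1 mod 2 = 1
  s[1] = (0110011001100110011001100110011)·(0110001101111101100101110011101) mod 2 = 0+1+1+0+0+0+1+0+0+1+1+0+0+1+0+0+0+0+0+0+0+1+1+0+0+0+1+0+0+0+1 mod 2 = 0
  s[2] = (0001111000011110000111100001111)·(0110001101111101100101110011101) mod 2 = 0+0+0+0+0+0+1+0+0+0+0+1+1+1+0+0+0+0+0+1+0+1+1+0+0+0+0+1+1+0+1 mod 2 = 0
  s[3] = (0000000111111110000000011111111)·(0110001101111101100101110011101) mod 2 = 0+0+0+0+0+0+0+1+0+1+1+1+1+1+0+0+0+0+0+0+0+0+0+1+0+0+1+1+1+0+1 mod 2 = 1
  s[4] = (0000000000000001111111111111111)·(0110001101111101100101110011101) mod 2 = 0+0+0+0+0+0+0+0+0+0+0+0+0+0+0+1+1+0+0+1+0+1+1+1+0+0+1+1+1+0+1 mod 2 = 0
Syndrome = 10010
Column 9 of H equals this syndrome → error at bit 9 (1-indexed).
Flip bit 9: 0110001101111101100101110011101 → 0110001111111101100101110011101
Extract data bits at positions {3,5,6,7,9,10,11,12,13,14,15,17,18,19,20,21,22,23,24,25,26,27,28,29,30,31}: 10011111110100101110011101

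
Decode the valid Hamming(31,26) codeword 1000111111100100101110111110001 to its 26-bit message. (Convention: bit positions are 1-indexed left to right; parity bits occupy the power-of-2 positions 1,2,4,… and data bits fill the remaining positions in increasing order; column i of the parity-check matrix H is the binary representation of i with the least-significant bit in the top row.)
Parity bits occupy power-of-2 positions; data bits are at positions {3,5,6,7,9,10,11,12,13,14,15,17,18,19,20,21,22,23,24,25,26,27,28,29,30,31} (1-indexed).
Extract: c[3]=0 c[5]=1 c[6]=1 c[7]=1 c[9]=1 c[10]=1 c[11]=1 c[12]=0 c[13]=0 c[14]=1 c[15]=0 c[17]=1 c[18]=0 c[19]=1 c[20]=1 c[21]=1 c[22]=0 c[23]=1 c[24]=1 c[25]=1 c[26]=1 c[27]=1 c[28]=0 c[29]=0 c[30]=0 c[31]=1
Data = 01111110010101110111110001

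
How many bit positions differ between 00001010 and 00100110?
XOR = 00101100, count of 1s = 3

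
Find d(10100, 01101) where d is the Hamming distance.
XOR = 11001, count of 1s = 3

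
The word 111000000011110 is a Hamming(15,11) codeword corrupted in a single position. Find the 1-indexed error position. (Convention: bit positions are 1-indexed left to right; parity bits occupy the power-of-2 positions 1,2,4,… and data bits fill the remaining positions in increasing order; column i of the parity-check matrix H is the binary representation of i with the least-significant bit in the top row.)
Syndrome s = H · r^T (mod 2), r = 111000000011110:
  s[0] = (101010101010101)·(111000000011110) mod 2 = 1+0+1+0+0+0+0+0+0+0+1+0+1+0+0 mod 2 = 0
  s[1] = (011001100110011)·(111000000011110) mod 2 = 0+1+1+0+0+0+0+0+0+0+1+0+0+1+0 mod 2 = 0
  s[2] = (000111100001111)·(111000000011110) mod 2 = 0+0+0+0+0+0+0+0+0+0+0+1+1+1+0 mod 2 = 1
  s[3] = (000000011111111)·(111000000011110) mod 2 = 0+0+0+0+0+0+0+0+0+0+1+1+1+1+0 mod 2 = 0
Syndrome = 0010
Column i of H is the binary representation of i, so the syndrome is the binary index of the flipped bit.
Read s = 0010 with s[0] as LSB: 0·2^0 + 0·2^1 + 1·2^2 + 0·2^3 = 4.
Error is at bit position 4.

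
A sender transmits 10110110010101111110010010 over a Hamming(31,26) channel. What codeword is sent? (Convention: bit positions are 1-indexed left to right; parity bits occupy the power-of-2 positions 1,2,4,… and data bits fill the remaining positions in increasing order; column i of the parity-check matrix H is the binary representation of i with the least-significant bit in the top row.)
Codeword c = d · G (mod 2), d = 10110110010101111110010010:
  c[0] = d·G[:,0] = (10110110010101111110010010)·(11011010101101010101010101) mod 2 = 1+0+0+1+0+0+1+0+0+0+0+1+0+1+0+1+0+1+0+0+0+1+0+0+0+0 mod 2 = 0
  c[1] = d·G[:,1] = (10110110010101111110010010)·(10110110011011001100110011) mod 2 = 1+0+1+1+0+1+1+0+0+1+0+0+0+1+0+0+1+1+0+0+0+1+0+0+1+0 mod 2 = 1
  c[2] = d·G[:,2] = (10110110010101111110010010)·(10000000000000000000000000) mod 2 = 1+0+0+0+0+0+0+0+0+0+0+0+0+0+0+0+0+0+0+0+0+0+0+0+0+0 mod 2 = 1
  c[3] = d·G[:,3] = (10110110010101111110010010)·(01110001111000111100001111) mod 2 = 0+0+1+1+0+0+0+0+0+1+0+0+0+0+1+1+1+1+0+0+0+0+0+0+1+0 mod 2 = 0
  c[4] = d·G[:,4] = (10110110010101111110010010)·(01000000000000000000000000) mod 2 = 0+0+0+0+0+0+0+0+0+0+0+0+0+0+0+0+0+0+0+0+0+0+0+0+0+0 mod 2 = 0
  c[5] = d·G[:,5] = (10110110010101111110010010)·(00100000000000000000000000) mod 2 = 0+0+1+0+0+0+0+0+0+0+0+0+0+0+0+0+0+0+0+0+0+0+0+0+0+0 mod 2 = 1
  c[6] = d·G[:,6] = (10110110010101111110010010)·(00010000000000000000000000) mod 2 = 0+0+0+1+0+0+0+0+0+0+0+0+0+0+0+0+0+0+0+0+0+0+0+0+0+0 mod 2 = 1
  c[7] = d·G[:,7] = (10110110010101111110010010)·(00001111111000000011111111) mod 2 = 0+0+0+0+0+1+1+0+0+1+0+0+0+0+0+0+0+0+1+0+0+1+0+0+1+0 mod 2 = 0
  c[8] = d·G[:,8] = (10110110010101111110010010)·(00001000000000000000000000) mod 2 = 0+0+0+0+0+0+0+0+0+0+0+0+0+0+0+0+0+0+0+0+0+0+0+0+0+0 mod 2 = 0
  c[9] = d·G[:,9] = (10110110010101111110010010)·(00000100000000000000000000) mod 2 = 0+0+0+0+0+1+0+0+0+0+0+0+0+0+0+0+0+0+0+0+0+0+0+0+0+0 mod 2 = 1
  c[10] = d·G[:,10] = (10110110010101111110010010)·(00000010000000000000000000) mod 2 = 0+0+0+0+0+0+1+0+0+0+0+0+0+0+0+0+0+0+0+0+0+0+0+0+0+0 mod 2 = 1
  c[11] = d·G[:,11] = (10110110010101111110010010)·(00000001000000000000000000) mod 2 = 0+0+0+0+0+0+0+0+0+0+0+0+0+0+0+0+0+0+0+0+0+0+0+0+0+0 mod 2 = 0
  c[12] = d·G[:,12] = (10110110010101111110010010)·(00000000100000000000000000) mod 2 = 0+0+0+0+0+0+0+0+0+0+0+0+0+0+0+0+0+0+0+0+0+0+0+0+0+0 mod 2 = 0
  c[13] = d·G[:,13] = (10110110010101111110010010)·(00000000010000000000000000) mod 2 = 0+0+0+0+0+0+0+0+0+1+0+0+0+0+0+0+0+0+0+0+0+0+0+0+0+0 mod 2 = 1
  c[14] = d·G[:,14] = (10110110010101111110010010)·(00000000001000000000000000) mod 2 = 0+0+0+0+0+0+0+0+0+0+0+0+0+0+0+0+0+0+0+0+0+0+0+0+0+0 mod 2 = 0
  c[15] = d·G[:,15] = (10110110010101111110010010)·(00000000000111111111111111) mod 2 = 0+0+0+0+0+0+0+0+0+0+0+1+0+1+1+1+1+1+1+0+0+1+0+0+1+0 mod 2 = 1
  c[16] = d·G[:,16] = (10110110010101111110010010)·(00000000000100000000000000) mod 2 = 0+0+0+0+0+0+0+0+0+0+0+1+0+0+0+0+0+0+0+0+0+0+0+0+0+0 mod 2 = 1
  c[17] = d·G[:,17] = (10110110010101111110010010)·(00000000000010000000000000) mod 2 = 0+0+0+0+0+0+0+0+0+0+0+0+0+0+0+0+0+0+0+0+0+0+0+0+0+0 mod 2 = 0
  c[18] = d·G[:,18] = (10110110010101111110010010)·(00000000000001000000000000) mod 2 = 0+0+0+0+0+0+0+0+0+0+0+0+0+1+0+0+0+0+0+0+0+0+0+0+0+0 mod 2 = 1
  c[19] = d·G[:,19] = (10110110010101111110010010)·(00000000000000100000000000) mod 2 = 0+0+0+0+0+0+0+0+0+0+0+0+0+0+1+0+0+0+0+0+0+0+0+0+0+0 mod 2 = 1
  c[20] = d·G[:,20] = (10110110010101111110010010)·(00000000000000010000000000) mod 2 = 0+0+0+0+0+0+0+0+0+0+0+0+0+0+0+1+0+0+0+0+0+0+0+0+0+0 mod 2 = 1
  c[21] = d·G[:,21] = (10110110010101111110010010)·(00000000000000001000000000) mod 2 = 0+0+0+0+0+0+0+0+0+0+0+0+0+0+0+0+1+0+0+0+0+0+0+0+0+0 mod 2 = 1
  c[22] = d·G[:,22] = (10110110010101111110010010)·(00000000000000000100000000) mod 2 = 0+0+0+0+0+0+0+0+0+0+0+0+0+0+0+0+0+1+0+0+0+0+0+0+0+0 mod 2 = 1
  c[23] = d·G[:,23] = (10110110010101111110010010)·(00000000000000000010000000) mod 2 = 0+0+0+0+0+0+0+0+0+0+0+0+0+0+0+0+0+0+1+0+0+0+0+0+0+0 mod 2 = 1
  c[24] = d·G[:,24] = (10110110010101111110010010)·(00000000000000000001000000) mod 2 = 0+0+0+0+0+0+0+0+0+0+0+0+0+0+0+0+0+0+0+0+0+0+0+0+0+0 mod 2 = 0
  c[25] = d·G[:,25] = (10110110010101111110010010)·(00000000000000000000100000) mod 2 = 0+0+0+0+0+0+0+0+0+0+0+0+0+0+0+0+0+0+0+0+0+0+0+0+0+0 mod 2 = 0
  c[26] = d·G[:,26] = (10110110010101111110010010)·(00000000000000000000010000) mod 2 = 0+0+0+0+0+0+0+0+0+0+0+0+0+0+0+0+0+0+0+0+0+1+0+0+0+0 mod 2 = 1
  c[27] = d·G[:,27] = (10110110010101111110010010)·(00000000000000000000001000) mod 2 = 0+0+0+0+0+0+0+0+0+0+0+0+0+0+0+0+0+0+0+0+0+0+0+0+0+0 mod 2 = 0
  c[28] = d·G[:,28] = (10110110010101111110010010)·(00000000000000000000000100) mod 2 = 0+0+0+0+0+0+0+0+0+0+0+0+0+0+0+0+0+0+0+0+0+0+0+0+0+0 mod 2 = 0
  c[29] = d·G[:,29] = (10110110010101111110010010)·(00000000000000000000000010) mod 2 = 0+0+0+0+0+0+0+0+0+0+0+0+0+0+0+0+0+0+0+0+0+0+0+0+1+0 mod 2 = 1
  c[30] = d·G[:,30] = (10110110010101111110010010)·(00000000000000000000000001) mod 2 = 0+0+0+0+0+0+0+0+0+0+0+0+0+0+0+0+0+0+0+0+0+0+0+0+0+0 mod 2 = 0
Codeword = 0110011001100101101111110010010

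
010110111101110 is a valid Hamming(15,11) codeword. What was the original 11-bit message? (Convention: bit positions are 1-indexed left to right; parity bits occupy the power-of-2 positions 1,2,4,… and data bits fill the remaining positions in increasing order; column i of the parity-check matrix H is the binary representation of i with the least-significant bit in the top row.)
Parity bits occupy power-of-2 positions; data bits are at positions {3,5,6,7,9,10,11,12,13,14,15} (1-indexed).
Extract: c[3]=0 c[5]=1 c[6]=0 c[7]=1 c[9]=1 c[10]=1 c[11]=0 c[12]=1 c[13]=1 c[14]=1 c[15]=0
Data = 01011101110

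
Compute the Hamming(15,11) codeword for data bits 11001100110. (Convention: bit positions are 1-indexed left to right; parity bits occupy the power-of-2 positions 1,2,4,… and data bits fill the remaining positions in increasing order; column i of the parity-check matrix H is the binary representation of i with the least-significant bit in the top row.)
Codeword c = d · G (mod 2), d = 11001100110:
  c[0] = d·G[:,0] = (11001100110)·(11011010101) mod 2 = 1+1+0+0+1+0+0+0+1+0+0 mod 2 = 0
  c[1] = d·G[:,1] = (11001100110)·(10110110011) mod 2 = 1+0+0+0+0+1+0+0+0+1+0 mod 2 = 1
  c[2] = d·G[:,2] = (11001100110)·(10000000000) mod 2 = 1+0+0+0+0+0+0+0+0+0+0 mod 2 = 1
  c[3] = d·G[:,3] = (11001100110)·(01110001111) mod 2 = 0+1+0+0+0+0+0+0+1+1+0 mod 2 = 1
  c[4] = d·G[:,4] = (11001100110)·(01000000000) mod 2 = 0+1+0+0+0+0+0+0+0+0+0 mod 2 = 1
  c[5] = d·G[:,5] = (11001100110)·(00100000000) mod 2 = 0+0+0+0+0+0+0+0+0+0+0 mod 2 = 0
  c[6] = d·G[:,6] = (11001100110)·(00010000000) mod 2 = 0+0+0+0+0+0+0+0+0+0+0 mod 2 = 0
  c[7] = d·G[:,7] = (11001100110)·(00001111111) mod 2 = 0+0+0+0+1+1+0+0+1+1+0 mod 2 = 0
  c[8] = d·G[:,8] = (11001100110)·(00001000000) mod 2 = 0+0+0+0+1+0+0+0+0+0+0 mod 2 = 1
  c[9] = d·G[:,9] = (11001100110)·(00000100000) mod 2 = 0+0+0+0+0+1+0+0+0+0+0 mod 2 = 1
  c[10] = d·G[:,10] = (11001100110)·(00000010000) mod 2 = 0+0+0+0+0+0+0+0+0+0+0 mod 2 = 0
  c[11] = d·G[:,11] = (11001100110)·(00000001000) mod 2 = 0+0+0+0+0+0+0+0+0+0+0 mod 2 = 0
  c[12] = d·G[:,12] = (11001100110)·(00000000100) mod 2 = 0+0+0+0+0+0+0+0+1+0+0 mod 2 = 1
  c[13] = d·G[:,13] = (11001100110)·(00000000010) mod 2 = 0+0+0+0+0+0+0+0+0+1+0 mod 2 = 1
  c[14] = d·G[:,14] = (11001100110)·(00000000001) mod 2 = 0+0+0+0+0+0+0+0+0+0+0 mod 2 = 0
Codeword = 011110001100110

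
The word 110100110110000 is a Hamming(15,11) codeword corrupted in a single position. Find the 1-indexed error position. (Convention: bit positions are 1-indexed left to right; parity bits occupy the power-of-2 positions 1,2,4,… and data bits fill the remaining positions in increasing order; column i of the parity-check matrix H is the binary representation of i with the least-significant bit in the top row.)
Syndrome s = H · r^T (mod 2), r = 110100110110000:
  s[0] = (101010101010101)·(110100110110000) mod 2 = 1+0+0+0+0+0+1+0+0+0+1+0+0+0+0 mod 2 = 1
  s[1] = (011001100110011)·(110100110110000) mod 2 = 0+1+0+0+0+0+1+0+0+1+1+0+0+0+0 mod 2 = 0
  s[2] = (000111100001111)·(110100110110000) mod 2 = 0+0+0+1+0+0+1+0+0+0+0+0+0+0+0 mod 2 = 0
  s[3] = (000000011111111)·(110100110110000) mod 2 = 0+0+0+0+0+0+0+1+0+1+1+0+0+0+0 mod 2 = 1
Syndrome = 1001
Column i of H is the binary representation of i, so the syndrome is the binary index of the flipped bit.
Read s = 1001 with s[0] as LSB: 1·2^0 + 0·2^1 + 0·2^2 + 1·2^3 = 9.
Error is at bit position 9.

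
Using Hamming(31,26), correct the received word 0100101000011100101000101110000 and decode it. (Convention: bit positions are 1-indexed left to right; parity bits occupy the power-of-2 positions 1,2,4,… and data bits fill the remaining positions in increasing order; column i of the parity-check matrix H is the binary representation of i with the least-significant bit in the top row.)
Syndrome s = H · r^T (mod 2), r = 0100101000011100101000101110000:
  s[0] = (1010101010101010101010101010101)·(0100101000011100101000101110000) mod 2 = 0+0+0+0+1+0+1+0+0+0+0+0+1+0+0+0+1+0+1+0+0+0+1+0+1+0+1+0+0+0+0 mod 2 = 0
  s[1] = (0110011001100110011001100110011)·(0100101000011100101000101110000) mod 2 = 0+1+0+0+0+0+1+0+0+0+0+0+0+1+0+0+0+0+1+0+0+0+1+0+0+1+1+0+0+0+0 mod 2 = 1
  s[2] = (0001111000011110000111100001111)·(0100101000011100101000101110000) mod 2 = 0+0+0+0+1+0+1+0+0+0+0+1+1+1+0+0+0+0+0+0+0+0+1+0+0+0+0+0+0+0+0 mod 2 = 0
  s[3] = (0000000111111110000000011111111)·(0100101000011100101000101110000) mod 2 = 0+0+0+0+0+0+0+0+0+0+0+1+1+1+0+0+0+0+0+0+0+0+0+0+1+1+1+0+0+0+0 mod 2 = 0
  s[4] = (0000000000000001111111111111111)·(0100101000011100101000101110000) mod 2 = 0+0+0+0+0+0+0+0+0+0+0+0+0+0+0+0+1+0+1+0+0+0+1+0+1+1+1+0+0+0+0 mod 2 = 0
Syndrome = 01000
Column 2 of H equals this syndrome → error at bit 2 (1-indexed).
Flip bit 2: 0100101000011100101000101110000 → 0000101000011100101000101110000
Extract data bits at positions {3,5,6,7,9,10,11,12,13,14,15,17,18,19,20,21,22,23,24,25,26,27,28,29,30,31}: 01010001110101000101110000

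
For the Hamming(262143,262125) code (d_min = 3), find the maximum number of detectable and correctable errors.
Detection only: up to d_min − 1 = 2 errors.
Correction: up to ⌊(d_min − 1)/2⌋ = ⌊2/2⌋ = 1 errors.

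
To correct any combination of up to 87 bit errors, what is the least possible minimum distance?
Correcting t errors requires d_min ≥ 2t + 1 = 2·87 + 1 = 175.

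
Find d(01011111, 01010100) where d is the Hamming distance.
XOR = 00001011, count of 1s = 3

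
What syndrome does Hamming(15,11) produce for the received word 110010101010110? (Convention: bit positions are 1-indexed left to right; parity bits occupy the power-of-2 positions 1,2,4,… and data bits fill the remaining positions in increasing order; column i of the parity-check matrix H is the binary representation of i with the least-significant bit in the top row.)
Syndrome s = H · r^T (mod 2), r = 110010101010110:
  s[0] = (101010101010101)·(110010101010110) mod 2 = 1+0+0+0+1+0+1+0+1+0+1+0+1+0+0 mod 2 = 0
  s[1] = (011001100110011)·(110010101010110) mod 2 = 0+1+0+0+0+0+1+0+0+0+1+0+0+1+0 mod 2 = 0
  s[2] = (000111100001111)·(110010101010110) mod 2 = 0+0+0+0+1+0+1+0+0+0+0+0+1+1+0 mod 2 = 0
  s[3] = (000000011111111)·(110010101010110) mod 2 = 0+0+0+0+0+0+0+0+1+0+1+0+1+1+0 mod 2 = 0
Syndrome = 0000
s = 0: no error detected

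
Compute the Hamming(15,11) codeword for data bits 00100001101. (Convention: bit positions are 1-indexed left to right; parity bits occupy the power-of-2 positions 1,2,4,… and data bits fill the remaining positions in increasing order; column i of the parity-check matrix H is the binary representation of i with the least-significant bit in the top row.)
Codeword c = d · G (mod 2), d = 00100001101:
  c[0] = d·G[:,0] = (00100001101)·(11011010101) mod 2 = 0+0+0+0+0+0+0+0+1+0+1 mod 2 = 0
  c[1] = d·G[:,1] = (00100001101)·(10110110011) mod 2 = 0+0+1+0+0+0+0+0+0+0+1 mod 2 = 0
  c[2] = d·G[:,2] = (00100001101)·(10000000000) mod 2 = 0+0+0+0+0+0+0+0+0+0+0 mod 2 = 0
  c[3] = d·G[:,3] = (00100001101)·(01110001111) mod 2 = 0+0+1+0+0+0+0+1+1+0+1 mod 2 = 0
  c[4] = d·G[:,4] = (00100001101)·(01000000000) mod 2 = 0+0+0+0+0+0+0+0+0+0+0 mod 2 = 0
  c[5] = d·G[:,5] = (00100001101)·(00100000000) mod 2 = 0+0+1+0+0+0+0+0+0+0+0 mod 2 = 1
  c[6] = d·G[:,6] = (00100001101)·(00010000000) mod 2 = 0+0+0+0+0+0+0+0+0+0+0 mod 2 = 0
  c[7] = d·G[:,7] = (00100001101)·(00001111111) mod 2 = 0+0+0+0+0+0+0+1+1+0+1 mod 2 = 1
  c[8] = d·G[:,8] = (00100001101)·(00001000000) mod 2 = 0+0+0+0+0+0+0+0+0+0+0 mod 2 = 0
  c[9] = d·G[:,9] = (00100001101)·(00000100000) mod 2 = 0+0+0+0+0+0+0+0+0+0+0 mod 2 = 0
  c[10] = d·G[:,10] = (00100001101)·(00000010000) mod 2 = 0+0+0+0+0+0+0+0+0+0+0 mod 2 = 0
  c[11] = d·G[:,11] = (00100001101)·(00000001000) mod 2 = 0+0+0+0+0+0+0+1+0+0+0 mod 2 = 1
  c[12] = d·G[:,12] = (00100001101)·(00000000100) mod 2 = 0+0+0+0+0+0+0+0+1+0+0 mod 2 = 1
  c[13] = d·G[:,13] = (00100001101)·(00000000010) mod 2 = 0+0+0+0+0+0+0+0+0+0+0 mod 2 = 0
  c[14] = d·G[:,14] = (00100001101)·(00000000001) mod 2 = 0+0+0+0+0+0+0+0+0+0+1 mod 2 = 1
Codeword = 000001010001101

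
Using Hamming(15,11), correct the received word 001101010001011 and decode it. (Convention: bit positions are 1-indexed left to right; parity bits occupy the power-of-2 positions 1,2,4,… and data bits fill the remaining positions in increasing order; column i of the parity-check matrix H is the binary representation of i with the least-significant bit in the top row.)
Syndrome s = H · r^T (mod 2), r = 001101010001011:
  s[0] = (101010101010101)·(001101010001011) mod 2 = 0+0+1+0+0+0+0+0+0+0+0+0+0+0+1 mod 2 = 0
  s[1] = (011001100110011)·(001101010001011) mod 2 = 0+0+1+0+0+1+0+0+0+0+0+0+0+1+1 mod 2 = 0
  s[2] = (000111100001111)·(001101010001011) mod 2 = 0+0+0+1+0+1+0+0+0+0+0+1+0+1+1 mod 2 = 1
  s[3] = (000000011111111)·(001101010001011) mod 2 = 0+0+0+0+0+0+0+1+0+0+0+1+0+1+1 mod 2 = 0
Syndrome = 0010
Column 4 of H equals this syndrome → error at bit 4 (1-indexed).
Flip bit 4: 001101010001011 → 001001010001011
Extract data bits at positions {3,5,6,7,9,10,11,12,13,14,15}: 10100001011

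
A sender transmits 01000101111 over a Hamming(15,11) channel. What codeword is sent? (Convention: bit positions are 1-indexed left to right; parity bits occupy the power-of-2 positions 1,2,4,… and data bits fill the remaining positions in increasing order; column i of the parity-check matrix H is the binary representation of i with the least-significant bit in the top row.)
Codeword c = d · G (mod 2), d = 01000101111:
  c[0] = d·G[:,0] = (01000101111)·(11011010101) mod 2 = 0+1+0+0+0+0+0+0+1+0+1 mod 2 = 1
  c[1] = d·G[:,1] = (01000101111)·(10110110011) mod 2 = 0+0+0+0+0+1+0+0+0+1+1 mod 2 = 1
  c[2] = d·G[:,2] = (01000101111)·(10000000000) mod 2 = 0+0+0+0+0+0+0+0+0+0+0 mod 2 = 0
  c[3] = d·G[:,3] = (01000101111)·(01110001111) mod 2 = 0+1+0+0+0+0+0+1+1+1+1 mod 2 = 1
  c[4] = d·G[:,4] = (01000101111)·(01000000000) mod 2 = 0+1+0+0+0+0+0+0+0+0+0 mod 2 = 1
  c[5] = d·G[:,5] = (01000101111)·(00100000000) mod 2 = 0+0+0+0+0+0+0+0+0+0+0 mod 2 = 0
  c[6] = d·G[:,6] = (01000101111)·(00010000000) mod 2 = 0+0+0+0+0+0+0+0+0+0+0 mod 2 = 0
  c[7] = d·G[:,7] = (01000101111)·(00001111111) mod 2 = 0+0+0+0+0+1+0+1+1+1+1 mod 2 = 1
  c[8] = d·G[:,8] = (01000101111)·(00001000000) mod 2 = 0+0+0+0+0+0+0+0+0+0+0 mod 2 = 0
  c[9] = d·G[:,9] = (01000101111)·(00000100000) mod 2 = 0+0+0+0+0+1+0+0+0+0+0 mod 2 = 1
  c[10] = d·G[:,10] = (01000101111)·(00000010000) mod 2 = 0+0+0+0+0+0+0+0+0+0+0 mod 2 = 0
  c[11] = d·G[:,11] = (01000101111)·(00000001000) mod 2 = 0+0+0+0+0+0+0+1+0+0+0 mod 2 = 1
  c[12] = d·G[:,12] = (01000101111)·(00000000100) mod 2 = 0+0+0+0+0+0+0+0+1+0+0 mod 2 = 1
  c[13] = d·G[:,13] = (01000101111)·(00000000010) mod 2 = 0+0+0+0+0+0+0+0+0+1+0 mod 2 = 1
  c[14] = d·G[:,14] = (01000101111)·(00000000001) mod 2 = 0+0+0+0+0+0+0+0+0+0+1 mod 2 = 1
Codeword = 110110010101111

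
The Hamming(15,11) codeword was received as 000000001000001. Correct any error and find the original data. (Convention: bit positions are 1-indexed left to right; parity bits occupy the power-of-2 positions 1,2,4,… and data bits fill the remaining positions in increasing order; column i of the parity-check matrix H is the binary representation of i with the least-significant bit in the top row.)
Syndrome s = H · r^T (mod 2), r = 000000001000001:
  s[0] = (101010101010101)·(000000001000001) mod 2 = 0+0+0+0+0+0+0+0+1+0+0+0+0+0+1 mod 2 = 0
  s[1] = (011001100110011)·(000000001000001) mod 2 = 0+0+0+0+0+0+0+0+0+0+0+0+0+0+1 mod 2 = 1
  s[2] = (000111100001111)·(000000001000001) mod 2 = 0+0+0+0+0+0+0+0+0+0+0+0+0+0+1 mod 2 = 1
  s[3] = (000000011111111)·(000000001000001) mod 2 = 0+0+0+0+0+0+0+0+1+0+0+0+0+0+1 mod 2 = 0
Syndrome = 0110
Column 6 of H equals this syndrome → error at bit 6 (1-indexed).
Flip bit 6: 000000001000001 → 000001001000001
Extract data bits at positions {3,5,6,7,9,10,11,12,13,14,15}: 00101000001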